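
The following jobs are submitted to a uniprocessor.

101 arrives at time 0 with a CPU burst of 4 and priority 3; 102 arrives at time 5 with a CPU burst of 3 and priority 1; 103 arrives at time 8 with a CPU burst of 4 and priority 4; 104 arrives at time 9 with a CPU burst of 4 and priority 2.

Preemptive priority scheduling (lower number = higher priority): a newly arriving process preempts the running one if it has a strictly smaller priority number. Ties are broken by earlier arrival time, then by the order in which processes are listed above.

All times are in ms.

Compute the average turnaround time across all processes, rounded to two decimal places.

4.75

Timeline: | 101 0-4 | idle 4-5 | 102 5-8 | 103 8-9 | 104 9-13 | 103 13-16 |
Completion: 101=4  102=8  103=16  104=13
Turnaround (C−A): 101=4  102=3  103=8  104=4
Turnaround times: 101=4, 102=3, 103=8, 104=4
Average turnaround = (4+3+8+4) / 4 = 19/4 = 4.75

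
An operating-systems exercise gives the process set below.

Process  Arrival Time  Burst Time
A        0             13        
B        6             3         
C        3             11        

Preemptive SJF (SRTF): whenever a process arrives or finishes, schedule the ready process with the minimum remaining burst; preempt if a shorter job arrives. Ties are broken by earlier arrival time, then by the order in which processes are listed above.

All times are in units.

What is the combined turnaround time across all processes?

Gantt: | A 0-6 | B 6-9 | A 9-16 | C 16-27 |
Completion: A=16  B=9  C=27
Turnaround = completion − arrival: A=16, B=3, C=24
Total turnaround = 16 + 3 + 24 = 43

43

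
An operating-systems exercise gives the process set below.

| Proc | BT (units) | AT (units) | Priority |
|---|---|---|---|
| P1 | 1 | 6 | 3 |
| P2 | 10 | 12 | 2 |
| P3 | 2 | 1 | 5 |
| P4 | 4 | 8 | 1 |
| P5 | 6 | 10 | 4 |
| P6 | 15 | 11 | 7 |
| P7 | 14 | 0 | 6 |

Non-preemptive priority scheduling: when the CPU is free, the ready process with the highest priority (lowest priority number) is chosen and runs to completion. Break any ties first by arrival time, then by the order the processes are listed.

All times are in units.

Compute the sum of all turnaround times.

Timeline: | P7 0-14 | P4 14-18 | P2 18-28 | P1 28-29 | P5 29-35 | P3 35-37 | P6 37-52 |
Completion: P1=29  P2=28  P3=37  P4=18  P5=35  P6=52  P7=14
Turnaround = completion − arrival: P1=23, P2=16, P3=36, P4=10, P5=25, P6=41, P7=14
Total turnaround = 23 + 16 + 36 + 10 + 25 + 41 + 14 = 165

165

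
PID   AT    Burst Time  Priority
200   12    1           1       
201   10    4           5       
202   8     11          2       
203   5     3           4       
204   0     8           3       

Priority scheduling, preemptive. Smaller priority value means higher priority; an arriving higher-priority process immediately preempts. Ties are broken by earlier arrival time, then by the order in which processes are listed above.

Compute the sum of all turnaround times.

56

Timeline: | 204 0-8 | 202 8-12 | 200 12-13 | 202 13-20 | 203 20-23 | 201 23-27 |
Completion: 200=13  201=27  202=20  203=23  204=8
Turnaround (C−A): 200=1  201=17  202=12  203=18  204=8
Turnaround = completion − arrival: 200=1, 201=17, 202=12, 203=18, 204=8
Total turnaround = 1 + 17 + 12 + 18 + 8 = 56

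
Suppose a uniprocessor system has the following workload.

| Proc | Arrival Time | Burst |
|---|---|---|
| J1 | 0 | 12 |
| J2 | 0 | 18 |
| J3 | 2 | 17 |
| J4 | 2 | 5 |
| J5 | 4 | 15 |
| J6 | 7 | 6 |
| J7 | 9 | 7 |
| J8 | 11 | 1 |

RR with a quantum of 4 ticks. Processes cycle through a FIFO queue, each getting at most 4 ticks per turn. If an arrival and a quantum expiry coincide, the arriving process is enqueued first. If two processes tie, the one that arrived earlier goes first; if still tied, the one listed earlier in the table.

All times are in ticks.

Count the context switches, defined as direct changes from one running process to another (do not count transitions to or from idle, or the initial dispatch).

Gantt: | J1 0-4 | J2 4-8 | J3 8-12 | J4 12-16 | J5 16-20 | J1 20-24 | J6 24-28 | J2 28-32 | J7 32-36 | J8 36-37 | J3 37-41 | J4 41-42 | J5 42-46 | J1 46-50 | J6 50-52 | J2 52-56 | J7 56-59 | J3 59-63 | J5 63-67 | J2 67-71 | J3 71-75 | J5 75-78 | J2 78-80 | J3 80-81 |
Completion: J1=50  J2=80  J3=81  J4=42  J5=78  J6=52  J7=59  J8=37
Turnaround (C−A): J1=50  J2=80  J3=79  J4=40  J5=74  J6=45  J7=50  J8=26

23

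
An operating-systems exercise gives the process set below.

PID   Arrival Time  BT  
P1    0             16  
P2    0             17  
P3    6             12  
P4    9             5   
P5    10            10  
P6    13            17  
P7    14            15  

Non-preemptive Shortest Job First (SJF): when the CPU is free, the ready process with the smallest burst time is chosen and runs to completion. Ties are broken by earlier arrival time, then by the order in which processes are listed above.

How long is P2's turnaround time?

75

Timeline: | P1 0-16 | P4 16-21 | P5 21-31 | P3 31-43 | P7 43-58 | P2 58-75 | P6 75-92 |
Completion: P1=16  P2=75  P3=43  P4=21  P5=31  P6=92  P7=58
Turnaround(P2) = completion − arrival = 75 − 0 = 75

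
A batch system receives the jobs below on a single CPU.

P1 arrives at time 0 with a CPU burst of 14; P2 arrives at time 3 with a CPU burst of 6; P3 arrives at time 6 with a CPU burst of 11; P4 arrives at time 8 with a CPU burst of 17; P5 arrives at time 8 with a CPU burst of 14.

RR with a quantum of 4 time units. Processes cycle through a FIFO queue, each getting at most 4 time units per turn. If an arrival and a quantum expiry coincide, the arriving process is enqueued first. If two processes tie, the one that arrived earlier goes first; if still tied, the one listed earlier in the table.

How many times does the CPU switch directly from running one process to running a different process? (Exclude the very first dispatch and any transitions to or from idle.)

Schedule: | P1 0-4 | P2 4-8 | P1 8-12 | P3 12-16 | P4 16-20 | P5 20-24 | P2 24-26 | P1 26-30 | P3 30-34 | P4 34-38 | P5 38-42 | P1 42-44 | P3 44-47 | P4 47-51 | P5 51-55 | P4 55-59 | P5 59-61 | P4 61-62 |
Completion: P1=44  P2=26  P3=47  P4=62  P5=61
Turnaround (C−A): P1=44  P2=23  P3=41  P4=54  P5=53

17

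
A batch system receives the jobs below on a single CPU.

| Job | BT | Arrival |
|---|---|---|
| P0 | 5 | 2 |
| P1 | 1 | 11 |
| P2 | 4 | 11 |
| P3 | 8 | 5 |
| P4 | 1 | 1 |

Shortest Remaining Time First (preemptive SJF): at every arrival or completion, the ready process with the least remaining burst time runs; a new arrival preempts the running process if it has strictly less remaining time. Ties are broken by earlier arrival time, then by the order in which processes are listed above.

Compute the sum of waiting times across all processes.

8

Schedule: | idle 0-1 | P4 1-2 | P0 2-7 | P3 7-11 | P1 11-12 | P3 12-16 | P2 16-20 |
Completion: P0=7  P1=12  P2=20  P3=16  P4=2
Waiting = turnaround − burst: P0=0, P1=0, P2=5, P3=3, P4=0
Total waiting = 0 + 0 + 5 + 3 + 0 = 8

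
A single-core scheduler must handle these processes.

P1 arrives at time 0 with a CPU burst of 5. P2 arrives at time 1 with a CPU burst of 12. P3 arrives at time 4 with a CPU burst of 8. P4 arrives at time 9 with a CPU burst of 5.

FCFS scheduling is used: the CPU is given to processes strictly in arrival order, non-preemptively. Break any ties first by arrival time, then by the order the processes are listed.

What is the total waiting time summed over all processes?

33

Timeline: | P1 0-5 | P2 5-17 | P3 17-25 | P4 25-30 |
Completion: P1=5  P2=17  P3=25  P4=30
Turnaround (C−A): P1=5  P2=16  P3=21  P4=21
Waiting = turnaround − burst: P1=0, P2=4, P3=13, P4=16
Total waiting = 0 + 4 + 13 + 16 = 33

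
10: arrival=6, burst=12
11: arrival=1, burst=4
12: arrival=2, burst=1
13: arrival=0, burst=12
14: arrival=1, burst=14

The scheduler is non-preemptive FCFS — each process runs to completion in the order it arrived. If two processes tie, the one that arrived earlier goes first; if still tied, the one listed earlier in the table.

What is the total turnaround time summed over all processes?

122

Gantt: | 13 0-12 | 11 12-16 | 14 16-30 | 12 30-31 | 10 31-43 |
Completion: 10=43  11=16  12=31  13=12  14=30
Turnaround = completion − arrival: 10=37, 11=15, 12=29, 13=12, 14=29
Total turnaround = 37 + 15 + 29 + 12 + 29 = 122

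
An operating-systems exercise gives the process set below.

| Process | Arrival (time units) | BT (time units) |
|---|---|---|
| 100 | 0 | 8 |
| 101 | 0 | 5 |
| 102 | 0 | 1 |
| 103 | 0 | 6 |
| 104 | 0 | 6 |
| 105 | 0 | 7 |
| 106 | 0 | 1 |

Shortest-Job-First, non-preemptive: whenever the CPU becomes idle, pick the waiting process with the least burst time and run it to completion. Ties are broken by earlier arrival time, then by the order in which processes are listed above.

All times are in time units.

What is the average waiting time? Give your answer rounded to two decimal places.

Timeline: | 102 0-1 | 106 1-2 | 101 2-7 | 103 7-13 | 104 13-19 | 105 19-26 | 100 26-34 |
Completion: 100=34  101=7  102=1  103=13  104=19  105=26  106=2
Turnaround (C−A): 100=34  101=7  102=1  103=13  104=19  105=26  106=2
Waiting times: 100=26, 101=2, 102=0, 103=7, 104=13, 105=19, 106=1
Average waiting = (26+2+0+7+13+19+1) / 7 = 68/7 = 9.71

9.71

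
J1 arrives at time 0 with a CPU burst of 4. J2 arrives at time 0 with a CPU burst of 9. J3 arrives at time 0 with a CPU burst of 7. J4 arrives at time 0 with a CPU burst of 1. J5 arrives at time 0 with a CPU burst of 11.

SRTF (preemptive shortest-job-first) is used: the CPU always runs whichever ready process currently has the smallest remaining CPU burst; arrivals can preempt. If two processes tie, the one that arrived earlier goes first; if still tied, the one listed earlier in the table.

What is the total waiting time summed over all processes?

Schedule: | J4 0-1 | J1 1-5 | J3 5-12 | J2 12-21 | J5 21-32 |
Completion: J1=5  J2=21  J3=12  J4=1  J5=32
Waiting = turnaround − burst: J1=1, J2=12, J3=5, J4=0, J5=21
Total waiting = 1 + 12 + 5 + 0 + 21 = 39

39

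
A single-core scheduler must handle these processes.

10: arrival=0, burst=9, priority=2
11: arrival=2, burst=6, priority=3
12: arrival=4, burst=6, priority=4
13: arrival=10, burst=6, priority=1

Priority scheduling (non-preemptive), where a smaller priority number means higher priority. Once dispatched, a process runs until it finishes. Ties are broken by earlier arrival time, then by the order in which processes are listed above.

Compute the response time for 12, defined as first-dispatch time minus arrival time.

17

Gantt: | 10 0-9 | 11 9-15 | 13 15-21 | 12 21-27 |
Completion: 10=9  11=15  12=27  13=21
Turnaround (C−A): 10=9  11=13  12=23  13=11
Response(12) = first start − arrival = 21 − 4 = 17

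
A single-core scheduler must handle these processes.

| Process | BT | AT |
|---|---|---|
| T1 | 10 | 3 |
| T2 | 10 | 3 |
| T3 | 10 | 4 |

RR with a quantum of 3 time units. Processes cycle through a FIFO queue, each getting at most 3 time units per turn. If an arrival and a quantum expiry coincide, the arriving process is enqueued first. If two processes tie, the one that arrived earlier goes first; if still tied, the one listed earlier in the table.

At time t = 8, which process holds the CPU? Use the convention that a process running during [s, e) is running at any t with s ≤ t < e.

Gantt: | idle 0-3 | T1 3-6 | T2 6-9 | T3 9-12 | T1 12-15 | T2 15-18 | T3 18-21 | T1 21-24 | T2 24-27 | T3 27-30 | T1 30-31 | T2 31-32 | T3 32-33 |
Completion: T1=31  T2=32  T3=33
Turnaround (C−A): T1=28  T2=29  T3=29

T2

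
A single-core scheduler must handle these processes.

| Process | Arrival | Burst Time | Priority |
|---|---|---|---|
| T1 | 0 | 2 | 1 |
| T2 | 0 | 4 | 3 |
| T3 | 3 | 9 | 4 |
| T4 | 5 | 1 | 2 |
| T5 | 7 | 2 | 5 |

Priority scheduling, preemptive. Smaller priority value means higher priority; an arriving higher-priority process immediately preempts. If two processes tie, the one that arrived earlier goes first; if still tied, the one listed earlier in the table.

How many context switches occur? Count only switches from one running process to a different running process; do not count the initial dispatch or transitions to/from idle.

Schedule: | T1 0-2 | T2 2-5 | T4 5-6 | T2 6-7 | T3 7-16 | T5 16-18 |
Completion: T1=2  T2=7  T3=16  T4=6  T5=18

5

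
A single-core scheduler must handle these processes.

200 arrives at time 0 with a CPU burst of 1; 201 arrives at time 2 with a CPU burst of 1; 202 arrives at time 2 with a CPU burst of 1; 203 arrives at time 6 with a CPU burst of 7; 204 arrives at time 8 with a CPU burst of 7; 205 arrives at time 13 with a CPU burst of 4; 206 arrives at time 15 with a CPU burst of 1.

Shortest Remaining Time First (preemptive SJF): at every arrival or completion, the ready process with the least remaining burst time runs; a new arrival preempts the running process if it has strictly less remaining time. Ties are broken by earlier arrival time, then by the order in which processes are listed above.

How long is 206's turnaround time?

1

Timeline: | 200 0-1 | idle 1-2 | 201 2-3 | 202 3-4 | idle 4-6 | 203 6-13 | 205 13-15 | 206 15-16 | 205 16-18 | 204 18-25 |
Completion: 200=1  201=3  202=4  203=13  204=25  205=18  206=16
Turnaround (C−A): 200=1  201=1  202=2  203=7  204=17  205=5  206=1
Turnaround(206) = completion − arrival = 16 − 15 = 1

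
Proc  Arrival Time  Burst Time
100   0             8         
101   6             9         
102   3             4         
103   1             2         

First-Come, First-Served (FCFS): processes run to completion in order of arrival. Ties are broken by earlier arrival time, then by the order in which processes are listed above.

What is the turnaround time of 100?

8

Gantt: | 100 0-8 | 103 8-10 | 102 10-14 | 101 14-23 |
Completion: 100=8  101=23  102=14  103=10
Turnaround (C−A): 100=8  101=17  102=11  103=9
Turnaround(100) = completion − arrival = 8 − 0 = 8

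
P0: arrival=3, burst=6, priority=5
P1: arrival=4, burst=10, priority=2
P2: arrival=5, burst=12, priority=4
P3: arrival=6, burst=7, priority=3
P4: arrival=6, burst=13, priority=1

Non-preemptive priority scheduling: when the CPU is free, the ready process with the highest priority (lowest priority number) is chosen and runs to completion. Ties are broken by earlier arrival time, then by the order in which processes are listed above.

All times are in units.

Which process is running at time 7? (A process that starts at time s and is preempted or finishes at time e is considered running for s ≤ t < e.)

P0

Gantt: | idle 0-3 | P0 3-9 | P4 9-22 | P1 22-32 | P3 32-39 | P2 39-51 |
Completion: P0=9  P1=32  P2=51  P3=39  P4=22
Turnaround (C−A): P0=6  P1=28  P2=46  P3=33  P4=16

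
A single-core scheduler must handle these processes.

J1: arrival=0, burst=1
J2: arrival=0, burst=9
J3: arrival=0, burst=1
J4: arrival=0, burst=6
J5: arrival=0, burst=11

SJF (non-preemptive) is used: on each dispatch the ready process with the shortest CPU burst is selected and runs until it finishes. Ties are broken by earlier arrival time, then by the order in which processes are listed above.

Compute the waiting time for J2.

Timeline: | J1 0-1 | J3 1-2 | J4 2-8 | J2 8-17 | J5 17-28 |
Completion: J1=1  J2=17  J3=2  J4=8  J5=28
Waiting(J2) = turnaround − burst = 17 − 9 = 8

8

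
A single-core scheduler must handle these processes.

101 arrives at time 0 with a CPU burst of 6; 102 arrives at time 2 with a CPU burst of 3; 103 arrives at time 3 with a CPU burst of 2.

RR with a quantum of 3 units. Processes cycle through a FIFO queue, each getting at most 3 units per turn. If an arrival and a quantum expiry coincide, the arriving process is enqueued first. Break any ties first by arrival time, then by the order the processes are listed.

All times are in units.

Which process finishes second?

103

Gantt: | 101 0-3 | 102 3-6 | 103 6-8 | 101 8-11 |
Completion: 101=11  102=6  103=8
Turnaround (C−A): 101=11  102=4  103=5
Finish order: 102 → 103 → 101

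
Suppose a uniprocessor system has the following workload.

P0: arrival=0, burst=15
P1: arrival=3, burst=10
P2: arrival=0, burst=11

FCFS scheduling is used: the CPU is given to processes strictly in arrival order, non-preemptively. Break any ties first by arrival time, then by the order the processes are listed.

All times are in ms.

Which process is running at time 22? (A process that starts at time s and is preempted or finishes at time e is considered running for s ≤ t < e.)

P2

Gantt: | P0 0-15 | P2 15-26 | P1 26-36 |
Completion: P0=15  P1=36  P2=26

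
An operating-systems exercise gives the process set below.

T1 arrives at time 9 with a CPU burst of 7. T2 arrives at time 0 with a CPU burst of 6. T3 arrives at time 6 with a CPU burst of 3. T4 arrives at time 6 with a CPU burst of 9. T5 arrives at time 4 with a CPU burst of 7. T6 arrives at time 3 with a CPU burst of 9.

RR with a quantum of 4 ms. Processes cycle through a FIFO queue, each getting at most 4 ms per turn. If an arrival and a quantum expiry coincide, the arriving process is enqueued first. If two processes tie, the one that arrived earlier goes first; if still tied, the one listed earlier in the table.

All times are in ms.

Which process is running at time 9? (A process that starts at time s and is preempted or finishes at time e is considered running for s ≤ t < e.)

Timeline: | T2 0-4 | T6 4-8 | T5 8-12 | T2 12-14 | T3 14-17 | T4 17-21 | T6 21-25 | T1 25-29 | T5 29-32 | T4 32-36 | T6 36-37 | T1 37-40 | T4 40-41 |
Completion: T1=40  T2=14  T3=17  T4=41  T5=32  T6=37

T5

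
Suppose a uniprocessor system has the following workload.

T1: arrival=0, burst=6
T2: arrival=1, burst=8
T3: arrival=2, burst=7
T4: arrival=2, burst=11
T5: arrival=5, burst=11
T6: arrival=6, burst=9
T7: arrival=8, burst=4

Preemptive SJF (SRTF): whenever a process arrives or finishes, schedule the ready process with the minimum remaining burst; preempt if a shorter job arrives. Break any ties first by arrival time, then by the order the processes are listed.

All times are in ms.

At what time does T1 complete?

6

Schedule: | T1 0-6 | T3 6-8 | T7 8-12 | T3 12-17 | T2 17-25 | T6 25-34 | T4 34-45 | T5 45-56 |
Completion: T1=6  T2=25  T3=17  T4=45  T5=56  T6=34  T7=12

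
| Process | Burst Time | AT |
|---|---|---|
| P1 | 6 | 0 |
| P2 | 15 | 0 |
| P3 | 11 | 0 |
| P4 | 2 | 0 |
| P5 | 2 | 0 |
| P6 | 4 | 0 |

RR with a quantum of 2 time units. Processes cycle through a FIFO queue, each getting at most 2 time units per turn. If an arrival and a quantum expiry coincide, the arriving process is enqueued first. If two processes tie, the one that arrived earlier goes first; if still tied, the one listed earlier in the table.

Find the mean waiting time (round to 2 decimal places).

Gantt: | P1 0-2 | P2 2-4 | P3 4-6 | P4 6-8 | P5 8-10 | P6 10-12 | P1 12-14 | P2 14-16 | P3 16-18 | P6 18-20 | P1 20-22 | P2 22-24 | P3 24-26 | P2 26-28 | P3 28-30 | P2 30-32 | P3 32-34 | P2 34-36 | P3 36-37 | P2 37-40 |
Completion: P1=22  P2=40  P3=37  P4=8  P5=10  P6=20
Turnaround (C−A): P1=22  P2=40  P3=37  P4=8  P5=10  P6=20
Waiting times: P1=16, P2=25, P3=26, P4=6, P5=8, P6=16
Average waiting = (16+25+26+6+8+16) / 6 = 97/6 = 16.17

16.17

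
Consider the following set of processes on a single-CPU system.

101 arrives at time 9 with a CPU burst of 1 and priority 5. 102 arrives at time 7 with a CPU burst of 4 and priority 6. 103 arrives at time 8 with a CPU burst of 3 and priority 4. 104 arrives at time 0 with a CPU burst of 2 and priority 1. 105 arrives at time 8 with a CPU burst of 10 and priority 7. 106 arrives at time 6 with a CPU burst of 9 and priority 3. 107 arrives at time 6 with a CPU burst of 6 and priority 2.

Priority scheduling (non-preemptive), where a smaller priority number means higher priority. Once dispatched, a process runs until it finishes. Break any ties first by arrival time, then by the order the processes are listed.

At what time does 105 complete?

Timeline: | 104 0-2 | idle 2-6 | 107 6-12 | 106 12-21 | 103 21-24 | 101 24-25 | 102 25-29 | 105 29-39 |
Completion: 101=25  102=29  103=24  104=2  105=39  106=21  107=12
Turnaround (C−A): 101=16  102=22  103=16  104=2  105=31  106=15  107=6

39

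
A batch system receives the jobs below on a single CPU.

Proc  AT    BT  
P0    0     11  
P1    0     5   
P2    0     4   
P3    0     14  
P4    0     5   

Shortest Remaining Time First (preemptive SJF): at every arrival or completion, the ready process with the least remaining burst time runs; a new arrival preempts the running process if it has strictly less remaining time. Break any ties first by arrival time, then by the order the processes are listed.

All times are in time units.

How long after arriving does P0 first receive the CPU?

14

Schedule: | P2 0-4 | P1 4-9 | P4 9-14 | P0 14-25 | P3 25-39 |
Completion: P0=25  P1=9  P2=4  P3=39  P4=14
Turnaround (C−A): P0=25  P1=9  P2=4  P3=39  P4=14
Response(P0) = first start − arrival = 14 − 0 = 14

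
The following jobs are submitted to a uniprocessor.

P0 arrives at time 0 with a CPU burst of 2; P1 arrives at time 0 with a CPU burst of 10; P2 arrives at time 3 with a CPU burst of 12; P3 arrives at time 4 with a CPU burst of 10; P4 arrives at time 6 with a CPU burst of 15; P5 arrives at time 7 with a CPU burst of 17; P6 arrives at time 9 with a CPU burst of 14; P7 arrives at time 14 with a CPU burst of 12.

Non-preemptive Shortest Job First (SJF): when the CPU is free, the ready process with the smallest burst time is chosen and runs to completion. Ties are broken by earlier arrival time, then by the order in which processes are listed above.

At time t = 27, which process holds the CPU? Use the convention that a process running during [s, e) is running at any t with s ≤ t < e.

P2

Gantt: | P0 0-2 | P1 2-12 | P3 12-22 | P2 22-34 | P7 34-46 | P6 46-60 | P4 60-75 | P5 75-92 |
Completion: P0=2  P1=12  P2=34  P3=22  P4=75  P5=92  P6=60  P7=46
Turnaround (C−A): P0=2  P1=12  P2=31  P3=18  P4=69  P5=85  P6=51  P7=32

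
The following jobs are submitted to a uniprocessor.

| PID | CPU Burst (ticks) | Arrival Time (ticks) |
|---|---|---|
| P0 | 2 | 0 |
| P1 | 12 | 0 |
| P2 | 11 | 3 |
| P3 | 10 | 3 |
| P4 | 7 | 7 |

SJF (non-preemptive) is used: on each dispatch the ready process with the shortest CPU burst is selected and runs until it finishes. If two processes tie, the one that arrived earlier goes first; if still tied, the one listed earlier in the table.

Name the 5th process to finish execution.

Timeline: | P0 0-2 | P1 2-14 | P4 14-21 | P3 21-31 | P2 31-42 |
Completion: P0=2  P1=14  P2=42  P3=31  P4=21
Turnaround (C−A): P0=2  P1=14  P2=39  P3=28  P4=14
Finish order: P0 → P1 → P4 → P3 → P2

P2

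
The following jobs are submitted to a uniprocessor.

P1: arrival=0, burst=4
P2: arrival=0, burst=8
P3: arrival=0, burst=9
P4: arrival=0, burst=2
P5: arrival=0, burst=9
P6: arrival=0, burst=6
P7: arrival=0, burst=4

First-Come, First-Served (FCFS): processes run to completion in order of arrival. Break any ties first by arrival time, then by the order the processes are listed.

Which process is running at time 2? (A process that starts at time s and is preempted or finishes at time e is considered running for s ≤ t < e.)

Gantt: | P1 0-4 | P2 4-12 | P3 12-21 | P4 21-23 | P5 23-32 | P6 32-38 | P7 38-42 |
Completion: P1=4  P2=12  P3=21  P4=23  P5=32  P6=38  P7=42

P1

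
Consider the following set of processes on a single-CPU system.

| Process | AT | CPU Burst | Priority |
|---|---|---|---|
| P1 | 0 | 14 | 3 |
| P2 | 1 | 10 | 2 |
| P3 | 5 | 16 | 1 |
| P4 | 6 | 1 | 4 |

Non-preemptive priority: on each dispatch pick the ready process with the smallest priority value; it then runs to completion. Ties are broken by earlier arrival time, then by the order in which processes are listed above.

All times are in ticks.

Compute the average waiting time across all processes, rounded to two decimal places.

Timeline: | P1 0-14 | P3 14-30 | P2 30-40 | P4 40-41 |
Completion: P1=14  P2=40  P3=30  P4=41
Turnaround (C−A): P1=14  P2=39  P3=25  P4=35
Waiting times: P1=0, P2=29, P3=9, P4=34
Average waiting = (0+29+9+34) / 4 = 72/4 = 18.00

18.00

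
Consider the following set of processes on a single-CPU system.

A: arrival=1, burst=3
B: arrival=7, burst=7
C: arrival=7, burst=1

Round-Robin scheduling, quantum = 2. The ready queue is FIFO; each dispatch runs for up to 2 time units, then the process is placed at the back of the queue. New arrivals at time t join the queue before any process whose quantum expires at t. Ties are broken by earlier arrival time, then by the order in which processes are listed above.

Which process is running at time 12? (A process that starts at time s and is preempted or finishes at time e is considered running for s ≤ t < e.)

Timeline: | idle 0-1 | A 1-4 | idle 4-7 | B 7-9 | C 9-10 | B 10-15 |
Completion: A=4  B=15  C=10
Turnaround (C−A): A=3  B=8  C=3

B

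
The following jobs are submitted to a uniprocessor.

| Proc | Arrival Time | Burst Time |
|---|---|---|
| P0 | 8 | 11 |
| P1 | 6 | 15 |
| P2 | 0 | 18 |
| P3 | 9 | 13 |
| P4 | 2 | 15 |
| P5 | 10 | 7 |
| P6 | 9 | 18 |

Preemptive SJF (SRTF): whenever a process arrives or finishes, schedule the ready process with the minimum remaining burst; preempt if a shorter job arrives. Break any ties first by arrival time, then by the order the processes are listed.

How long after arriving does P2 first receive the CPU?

Gantt: | P2 0-2 | P4 2-17 | P5 17-24 | P0 24-35 | P3 35-48 | P1 48-63 | P2 63-79 | P6 79-97 |
Completion: P0=35  P1=63  P2=79  P3=48  P4=17  P5=24  P6=97
Turnaround (C−A): P0=27  P1=57  P2=79  P3=39  P4=15  P5=14  P6=88
Response(P2) = first start − arrival = 0 − 0 = 0

0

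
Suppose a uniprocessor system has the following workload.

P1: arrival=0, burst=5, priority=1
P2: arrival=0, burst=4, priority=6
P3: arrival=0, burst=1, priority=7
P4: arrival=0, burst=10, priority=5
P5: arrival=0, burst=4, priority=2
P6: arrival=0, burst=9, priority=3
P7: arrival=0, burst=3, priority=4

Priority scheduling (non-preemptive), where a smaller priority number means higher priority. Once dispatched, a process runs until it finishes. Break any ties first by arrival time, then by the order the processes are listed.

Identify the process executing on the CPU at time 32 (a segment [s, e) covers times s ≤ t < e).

P2

Schedule: | P1 0-5 | P5 5-9 | P6 9-18 | P7 18-21 | P4 21-31 | P2 31-35 | P3 35-36 |
Completion: P1=5  P2=35  P3=36  P4=31  P5=9  P6=18  P7=21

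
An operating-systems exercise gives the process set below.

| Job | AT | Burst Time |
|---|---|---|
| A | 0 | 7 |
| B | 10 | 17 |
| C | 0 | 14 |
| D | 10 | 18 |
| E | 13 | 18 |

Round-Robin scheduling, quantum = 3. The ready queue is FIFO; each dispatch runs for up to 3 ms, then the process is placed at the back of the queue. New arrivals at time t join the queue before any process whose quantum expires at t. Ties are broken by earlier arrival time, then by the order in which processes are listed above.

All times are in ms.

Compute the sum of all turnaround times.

Schedule: | A 0-3 | C 3-6 | A 6-9 | C 9-12 | A 12-13 | B 13-16 | D 16-19 | C 19-22 | E 22-25 | B 25-28 | D 28-31 | C 31-34 | E 34-37 | B 37-40 | D 40-43 | C 43-45 | E 45-48 | B 48-51 | D 51-54 | E 54-57 | B 57-60 | D 60-63 | E 63-66 | B 66-68 | D 68-71 | E 71-74 |
Completion: A=13  B=68  C=45  D=71  E=74
Turnaround (C−A): A=13  B=58  C=45  D=61  E=61
Turnaround = completion − arrival: A=13, B=58, C=45, D=61, E=61
Total turnaround = 13 + 58 + 45 + 61 + 61 = 238

238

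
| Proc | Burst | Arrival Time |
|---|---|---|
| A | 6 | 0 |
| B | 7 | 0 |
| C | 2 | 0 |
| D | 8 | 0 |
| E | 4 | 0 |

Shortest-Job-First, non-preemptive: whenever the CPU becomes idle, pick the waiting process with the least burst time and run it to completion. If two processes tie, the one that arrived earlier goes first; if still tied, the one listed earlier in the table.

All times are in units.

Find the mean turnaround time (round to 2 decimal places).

13.20

Gantt: | C 0-2 | E 2-6 | A 6-12 | B 12-19 | D 19-27 |
Completion: A=12  B=19  C=2  D=27  E=6
Turnaround times: A=12, B=19, C=2, D=27, E=6
Average turnaround = (12+19+2+27+6) / 5 = 66/5 = 13.20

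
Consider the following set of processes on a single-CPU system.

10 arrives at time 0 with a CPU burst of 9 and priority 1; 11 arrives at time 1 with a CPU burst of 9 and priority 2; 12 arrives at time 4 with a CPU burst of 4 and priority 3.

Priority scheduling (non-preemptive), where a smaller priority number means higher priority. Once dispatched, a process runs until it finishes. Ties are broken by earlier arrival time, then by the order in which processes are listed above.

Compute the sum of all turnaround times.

Schedule: | 10 0-9 | 11 9-18 | 12 18-22 |
Completion: 10=9  11=18  12=22
Turnaround = completion − arrival: 10=9, 11=17, 12=18
Total turnaround = 9 + 17 + 18 = 44

44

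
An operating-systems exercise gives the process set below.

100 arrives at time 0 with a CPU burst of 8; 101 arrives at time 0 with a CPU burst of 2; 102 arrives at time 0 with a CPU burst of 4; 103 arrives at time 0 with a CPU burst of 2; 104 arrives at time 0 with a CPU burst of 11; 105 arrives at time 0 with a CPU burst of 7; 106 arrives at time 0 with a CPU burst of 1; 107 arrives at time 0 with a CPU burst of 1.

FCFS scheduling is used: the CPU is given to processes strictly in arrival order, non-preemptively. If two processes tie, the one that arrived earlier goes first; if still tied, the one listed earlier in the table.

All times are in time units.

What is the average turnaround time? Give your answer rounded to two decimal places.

Gantt: | 100 0-8 | 101 8-10 | 102 10-14 | 103 14-16 | 104 16-27 | 105 27-34 | 106 34-35 | 107 35-36 |
Completion: 100=8  101=10  102=14  103=16  104=27  105=34  106=35  107=36
Turnaround (C−A): 100=8  101=10  102=14  103=16  104=27  105=34  106=35  107=36
Turnaround times: 100=8, 101=10, 102=14, 103=16, 104=27, 105=34, 106=35, 107=36
Average turnaround = (8+10+14+16+27+34+35+36) / 8 = 180/8 = 22.50

22.50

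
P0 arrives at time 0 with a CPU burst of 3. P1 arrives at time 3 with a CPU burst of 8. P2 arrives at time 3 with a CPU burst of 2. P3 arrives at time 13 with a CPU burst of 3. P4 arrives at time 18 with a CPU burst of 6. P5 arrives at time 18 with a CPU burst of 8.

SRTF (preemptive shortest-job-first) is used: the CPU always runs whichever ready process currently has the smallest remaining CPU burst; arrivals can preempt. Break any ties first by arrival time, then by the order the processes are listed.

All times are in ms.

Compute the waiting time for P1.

2

Timeline: | P0 0-3 | P2 3-5 | P1 5-13 | P3 13-16 | idle 16-18 | P4 18-24 | P5 24-32 |
Completion: P0=3  P1=13  P2=5  P3=16  P4=24  P5=32
Waiting(P1) = turnaround − burst = 10 − 8 = 2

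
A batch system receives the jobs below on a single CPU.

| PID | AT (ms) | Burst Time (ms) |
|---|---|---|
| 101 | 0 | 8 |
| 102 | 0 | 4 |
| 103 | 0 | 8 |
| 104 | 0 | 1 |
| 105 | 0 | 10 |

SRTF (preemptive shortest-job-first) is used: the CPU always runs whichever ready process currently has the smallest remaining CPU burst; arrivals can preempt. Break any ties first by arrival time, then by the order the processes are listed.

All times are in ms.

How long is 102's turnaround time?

5

Timeline: | 104 0-1 | 102 1-5 | 101 5-13 | 103 13-21 | 105 21-31 |
Completion: 101=13  102=5  103=21  104=1  105=31
Turnaround (C−A): 101=13  102=5  103=21  104=1  105=31
Turnaround(102) = completion − arrival = 5 − 0 = 5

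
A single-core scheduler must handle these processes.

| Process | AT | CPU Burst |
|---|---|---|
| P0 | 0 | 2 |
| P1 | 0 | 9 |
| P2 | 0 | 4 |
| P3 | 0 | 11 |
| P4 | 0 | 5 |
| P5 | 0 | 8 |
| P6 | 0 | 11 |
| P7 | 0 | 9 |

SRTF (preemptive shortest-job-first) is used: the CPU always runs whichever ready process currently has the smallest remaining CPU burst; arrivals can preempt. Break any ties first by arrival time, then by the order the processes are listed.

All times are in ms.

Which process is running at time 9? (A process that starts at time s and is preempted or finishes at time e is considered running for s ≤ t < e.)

P4

Schedule: | P0 0-2 | P2 2-6 | P4 6-11 | P5 11-19 | P1 19-28 | P7 28-37 | P3 37-48 | P6 48-59 |
Completion: P0=2  P1=28  P2=6  P3=48  P4=11  P5=19  P6=59  P7=37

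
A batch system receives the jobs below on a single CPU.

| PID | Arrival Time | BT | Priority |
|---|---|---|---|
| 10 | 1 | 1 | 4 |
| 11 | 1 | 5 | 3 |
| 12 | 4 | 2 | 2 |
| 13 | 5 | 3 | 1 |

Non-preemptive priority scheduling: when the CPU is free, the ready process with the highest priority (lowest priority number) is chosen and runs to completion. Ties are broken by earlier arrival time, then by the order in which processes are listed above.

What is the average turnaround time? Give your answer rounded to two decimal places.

6.75

Gantt: | idle 0-1 | 11 1-6 | 13 6-9 | 12 9-11 | 10 11-12 |
Completion: 10=12  11=6  12=11  13=9
Turnaround (C−A): 10=11  11=5  12=7  13=4
Turnaround times: 10=11, 11=5, 12=7, 13=4
Average turnaround = (11+5+7+4) / 4 = 27/4 = 6.75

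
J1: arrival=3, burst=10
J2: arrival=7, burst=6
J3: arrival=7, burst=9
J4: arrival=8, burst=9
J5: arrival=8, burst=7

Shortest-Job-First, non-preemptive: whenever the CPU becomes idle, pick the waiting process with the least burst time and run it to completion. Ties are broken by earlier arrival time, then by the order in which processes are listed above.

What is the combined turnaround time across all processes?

Gantt: | idle 0-3 | J1 3-13 | J2 13-19 | J5 19-26 | J3 26-35 | J4 35-44 |
Completion: J1=13  J2=19  J3=35  J4=44  J5=26
Turnaround = completion − arrival: J1=10, J2=12, J3=28, J4=36, J5=18
Total turnaround = 10 + 12 + 28 + 36 + 18 = 104

104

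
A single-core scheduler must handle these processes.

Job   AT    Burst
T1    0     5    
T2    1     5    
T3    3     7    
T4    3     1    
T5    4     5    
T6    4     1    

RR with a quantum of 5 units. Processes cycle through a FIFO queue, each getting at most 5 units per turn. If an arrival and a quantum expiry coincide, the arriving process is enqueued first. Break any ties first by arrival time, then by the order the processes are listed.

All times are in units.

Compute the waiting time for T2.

4

Schedule: | T1 0-5 | T2 5-10 | T3 10-15 | T4 15-16 | T5 16-21 | T6 21-22 | T3 22-24 |
Completion: T1=5  T2=10  T3=24  T4=16  T5=21  T6=22
Turnaround (C−A): T1=5  T2=9  T3=21  T4=13  T5=17  T6=18
Waiting(T2) = turnaround − burst = 9 − 5 = 4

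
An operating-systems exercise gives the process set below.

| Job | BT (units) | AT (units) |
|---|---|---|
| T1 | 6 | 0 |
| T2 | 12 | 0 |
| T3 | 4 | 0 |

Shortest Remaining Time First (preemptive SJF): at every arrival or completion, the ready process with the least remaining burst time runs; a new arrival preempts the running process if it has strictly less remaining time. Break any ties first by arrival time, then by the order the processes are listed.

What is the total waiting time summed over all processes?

Timeline: | T3 0-4 | T1 4-10 | T2 10-22 |
Completion: T1=10  T2=22  T3=4
Turnaround (C−A): T1=10  T2=22  T3=4
Waiting = turnaround − burst: T1=4, T2=10, T3=0
Total waiting = 4 + 10 + 0 = 14

14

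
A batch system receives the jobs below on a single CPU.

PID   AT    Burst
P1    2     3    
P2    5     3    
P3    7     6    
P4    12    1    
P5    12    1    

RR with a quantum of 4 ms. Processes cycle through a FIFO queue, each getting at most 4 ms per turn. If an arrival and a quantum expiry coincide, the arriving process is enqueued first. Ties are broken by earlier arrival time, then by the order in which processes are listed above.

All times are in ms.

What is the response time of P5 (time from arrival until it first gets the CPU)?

Schedule: | idle 0-2 | P1 2-5 | P2 5-8 | P3 8-12 | P4 12-13 | P5 13-14 | P3 14-16 |
Completion: P1=5  P2=8  P3=16  P4=13  P5=14
Response(P5) = first start − arrival = 13 − 12 = 1

1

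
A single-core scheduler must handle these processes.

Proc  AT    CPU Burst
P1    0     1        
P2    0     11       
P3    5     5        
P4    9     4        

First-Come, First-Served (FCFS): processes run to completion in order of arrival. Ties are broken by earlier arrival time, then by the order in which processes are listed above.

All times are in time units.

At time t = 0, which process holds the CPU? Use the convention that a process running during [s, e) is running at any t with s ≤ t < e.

P1

Gantt: | P1 0-1 | P2 1-12 | P3 12-17 | P4 17-21 |
Completion: P1=1  P2=12  P3=17  P4=21
Turnaround (C−A): P1=1  P2=12  P3=12  P4=12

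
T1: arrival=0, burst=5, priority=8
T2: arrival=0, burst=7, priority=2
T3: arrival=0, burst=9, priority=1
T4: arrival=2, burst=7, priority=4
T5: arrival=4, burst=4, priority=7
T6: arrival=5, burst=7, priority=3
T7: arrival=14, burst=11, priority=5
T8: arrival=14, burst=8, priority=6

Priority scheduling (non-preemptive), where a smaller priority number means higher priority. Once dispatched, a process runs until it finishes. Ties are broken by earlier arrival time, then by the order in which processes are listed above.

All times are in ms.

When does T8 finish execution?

49

Gantt: | T3 0-9 | T2 9-16 | T6 16-23 | T4 23-30 | T7 30-41 | T8 41-49 | T5 49-53 | T1 53-58 |
Completion: T1=58  T2=16  T3=9  T4=30  T5=53  T6=23  T7=41  T8=49
Turnaround (C−A): T1=58  T2=16  T3=9  T4=28  T5=49  T6=18  T7=27  T8=35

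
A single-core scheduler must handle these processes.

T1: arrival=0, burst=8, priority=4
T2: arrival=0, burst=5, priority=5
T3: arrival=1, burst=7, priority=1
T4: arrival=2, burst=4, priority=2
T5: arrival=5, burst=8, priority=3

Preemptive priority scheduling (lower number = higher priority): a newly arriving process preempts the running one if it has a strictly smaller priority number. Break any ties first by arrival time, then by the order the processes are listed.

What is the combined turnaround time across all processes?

91

Gantt: | T1 0-1 | T3 1-8 | T4 8-12 | T5 12-20 | T1 20-27 | T2 27-32 |
Completion: T1=27  T2=32  T3=8  T4=12  T5=20
Turnaround = completion − arrival: T1=27, T2=32, T3=7, T4=10, T5=15
Total turnaround = 27 + 32 + 7 + 10 + 15 = 91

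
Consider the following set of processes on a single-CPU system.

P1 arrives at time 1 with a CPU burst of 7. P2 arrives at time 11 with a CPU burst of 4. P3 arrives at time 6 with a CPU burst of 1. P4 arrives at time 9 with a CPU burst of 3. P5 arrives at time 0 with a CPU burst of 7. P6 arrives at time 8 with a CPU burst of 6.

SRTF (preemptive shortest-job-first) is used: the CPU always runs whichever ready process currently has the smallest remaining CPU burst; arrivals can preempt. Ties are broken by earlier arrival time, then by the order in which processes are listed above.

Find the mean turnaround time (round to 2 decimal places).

9.50

Timeline: | P5 0-7 | P3 7-8 | P6 8-9 | P4 9-12 | P2 12-16 | P6 16-21 | P1 21-28 |
Completion: P1=28  P2=16  P3=8  P4=12  P5=7  P6=21
Turnaround times: P1=27, P2=5, P3=2, P4=3, P5=7, P6=13
Average turnaround = (27+5+2+3+7+13) / 6 = 57/6 = 9.50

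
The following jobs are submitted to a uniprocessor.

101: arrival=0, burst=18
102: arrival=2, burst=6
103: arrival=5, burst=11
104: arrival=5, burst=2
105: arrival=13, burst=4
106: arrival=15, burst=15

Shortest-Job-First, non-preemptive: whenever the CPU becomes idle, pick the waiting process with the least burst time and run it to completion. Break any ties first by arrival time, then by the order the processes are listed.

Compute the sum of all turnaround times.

Schedule: | 101 0-18 | 104 18-20 | 105 20-24 | 102 24-30 | 103 30-41 | 106 41-56 |
Completion: 101=18  102=30  103=41  104=20  105=24  106=56
Turnaround (C−A): 101=18  102=28  103=36  104=15  105=11  106=41
Turnaround = completion − arrival: 101=18, 102=28, 103=36, 104=15, 105=11, 106=41
Total turnaround = 18 + 28 + 36 + 15 + 11 + 41 = 149

149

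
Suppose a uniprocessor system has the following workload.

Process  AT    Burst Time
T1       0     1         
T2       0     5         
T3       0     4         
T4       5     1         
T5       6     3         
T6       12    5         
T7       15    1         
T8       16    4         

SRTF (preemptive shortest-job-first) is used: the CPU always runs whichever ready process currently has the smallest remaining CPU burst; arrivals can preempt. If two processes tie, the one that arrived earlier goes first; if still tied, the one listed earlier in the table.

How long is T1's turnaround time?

1

Schedule: | T1 0-1 | T3 1-5 | T4 5-6 | T5 6-9 | T2 9-14 | T6 14-15 | T7 15-16 | T6 16-20 | T8 20-24 |
Completion: T1=1  T2=14  T3=5  T4=6  T5=9  T6=20  T7=16  T8=24
Turnaround(T1) = completion − arrival = 1 − 0 = 1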